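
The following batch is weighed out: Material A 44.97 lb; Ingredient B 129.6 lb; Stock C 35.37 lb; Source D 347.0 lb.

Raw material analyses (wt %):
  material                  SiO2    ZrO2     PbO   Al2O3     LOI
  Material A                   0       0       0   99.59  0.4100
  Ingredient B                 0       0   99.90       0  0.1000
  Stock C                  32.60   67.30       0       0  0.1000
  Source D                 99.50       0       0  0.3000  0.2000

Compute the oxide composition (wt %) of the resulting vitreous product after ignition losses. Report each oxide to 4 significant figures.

Glass mass = 555.9 lb (batch 556.9 − LOI 1.043).
Composition: SiO2 64.18%, ZrO2 4.282%, PbO 23.29%, Al2O3 8.244%

All internal work keeps full precision from start to finish. Values along the way appear, rounded to 4 significant figures, between the steps — every reported value is rounded once only; all derived quantities (totals, net glass mass, the four compositions, LOI, yield) are carried using the weight values at 555.9 lb of glass at full float precision as written in problem or answer.
Oxide-by-oxide delivered mass:
  SiO2: 35.37·0.3260 + 347.0·0.9950 = 356.8 lb
  ZrO2: 35.37·0.6730 = 23.80 lb
  PbO: 129.6·0.9990 = 129.5 lb
  Al2O3: 44.97·0.9959 + 347.0·0.003000 = 45.83 lb
LOI: 44.97·0.004100 + 129.6·0.001000 + 35.37·0.001000 + 347.0·0.002000 = 1.043 lb
Resulting glass, batch − LOI: 556.9 − 1.043 = 555.9 lb (= the summed oxide contributions)
each oxide over glass, ×100, is wt %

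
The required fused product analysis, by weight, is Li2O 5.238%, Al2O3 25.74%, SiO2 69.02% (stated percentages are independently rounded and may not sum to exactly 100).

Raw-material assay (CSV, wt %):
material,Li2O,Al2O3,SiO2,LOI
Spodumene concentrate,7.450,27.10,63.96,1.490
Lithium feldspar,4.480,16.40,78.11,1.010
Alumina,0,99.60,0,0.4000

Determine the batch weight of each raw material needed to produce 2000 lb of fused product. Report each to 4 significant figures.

Batch per 2000 lb fused product:
  Spodumene concentrate: 676.6 lb
  Lithium feldspar: 1213 lb
  Alumina: 133.0 lb
Total batch = 2023 lb; LOI loss = 22.86 lb; yield = 98.87%

All arithmetic keeps exact precision through the solve — in-progress results appear, rounded to four significant figures, when written out — each reported value takes just one rounding. Derived quantities, including yield, totals, the three compositions, ignition loss, net glass mass, are rebuilt from the batch weights per 2000 lb of glass in exact precision exactly as printed in the problem or the answer.
Oxide mass targets, per 2000 lb fused product:
  Li2O: 5.238% × 2000 = 104.8 lb
  Al2O3: 25.74% × 2000 = 514.8 lb
  SiO2: 69.02% × 2000 = 1380 lb
A balance pass over the oxides, per the reported batch figures, on the stated basis (summed amounts equal target values inside rounding margins):
  Li2O: 676.6·0.07450 + 1213·0.04480 = 104.7 lb (target 104.8 lb)
  Al2O3: 676.6·0.2710 + 1213·0.1640 + 133.0·0.9960 = 514.8 lb (target 514.8 lb)
  SiO2: 676.6·0.6396 + 1213·0.7811 = 1380 lb (target 1380 lb)
Consistency of the glass mass: net batch after ignition = 2000 lb (the Σ of target masses is 2000 lb; with the basis standing at 2000 lb — rounding explains the deltas).
Total batch = Σ batch = 2023 lb; the LOI term Σ batch·LOI equals 22.86 lb; glass ÷ batch gives a yield of 98.87%.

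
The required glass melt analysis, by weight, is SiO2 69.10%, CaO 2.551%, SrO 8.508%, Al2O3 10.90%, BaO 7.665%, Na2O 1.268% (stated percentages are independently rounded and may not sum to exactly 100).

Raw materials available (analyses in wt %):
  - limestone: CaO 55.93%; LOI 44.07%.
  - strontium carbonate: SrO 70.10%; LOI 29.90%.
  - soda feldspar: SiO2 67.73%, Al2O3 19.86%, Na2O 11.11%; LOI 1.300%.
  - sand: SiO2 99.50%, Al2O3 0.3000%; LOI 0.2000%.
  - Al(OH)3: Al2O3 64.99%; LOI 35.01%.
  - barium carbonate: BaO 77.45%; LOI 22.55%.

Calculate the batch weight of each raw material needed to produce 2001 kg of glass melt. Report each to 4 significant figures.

Batch per 2001 kg glass melt:
  limestone: 91.27 kg
  strontium carbonate: 242.9 kg
  soda feldspar: 228.4 kg
  sand: 1234 kg
  Al(OH)3: 260.1 kg
  barium carbonate: 198.0 kg
Total batch = 2255 kg; LOI loss = 254.0 kg; yield = 88.73%

Each numeric step keeps exact precision end to end — values along the way are displayed, rounded to 4 significant digits, when written out; a single rounding completes every reported result — all derived quantities, including the totals, LOI, six oxide percentages, yield, glass mass, are carried using the weight values for 2001 kg of glass in exact precision as written in question or answer.
Oxide mass targets, per 2001 kg glass melt:
  SiO2: 69.10% × 2001 = 1383 kg
  CaO: 2.551% × 2001 = 51.05 kg
  SrO: 8.508% × 2001 = 170.2 kg
  Al2O3: 10.90% × 2001 = 218.1 kg
  BaO: 7.665% × 2001 = 153.4 kg
  Na2O: 1.268% × 2001 = 25.37 kg
Verifying the oxide balance from the weights as reported, on the stated basis (each sum matches its target mass within answer rounding):
  SiO2: 228.4·0.6773 + 1234·0.9950 = 1383 kg (target 1383 kg)
  CaO: 91.27·0.5593 = 51.05 kg (target 51.05 kg)
  SrO: 242.9·0.7010 = 170.3 kg (target 170.2 kg)
  Al2O3: 228.4·0.1986 + 1234·0.003000 + 260.1·0.6499 = 218.1 kg (target 218.1 kg)
  BaO: 198.0·0.7745 = 153.4 kg (target 153.4 kg)
  Na2O: 228.4·0.1111 = 25.38 kg (target 25.37 kg)
Glass-mass closure: whole batch net of LOI = 2001 kg (per-oxide target masses sum to 2001 kg; basis as stated: 2001 kg — any gap is answer rounding).
Adding the batch up: Σ batch = 2255 kg; ignition loss, Σ(batch × LOI) = 254.0 kg; the yield ratio, glass ÷ batch: 88.73%.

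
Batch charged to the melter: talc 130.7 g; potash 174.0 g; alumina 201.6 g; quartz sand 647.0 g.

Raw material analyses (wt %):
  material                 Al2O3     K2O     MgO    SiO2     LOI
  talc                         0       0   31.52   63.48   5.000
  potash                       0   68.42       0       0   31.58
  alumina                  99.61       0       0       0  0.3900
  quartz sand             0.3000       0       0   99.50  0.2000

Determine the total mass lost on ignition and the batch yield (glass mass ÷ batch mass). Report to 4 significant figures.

The working math carries full precision from first step to last; working values appear, rounded to 4 significant figures, on the page. A single rounding completes each reported result; derived quantities (four oxide percentages, glass mass, the totals, LOI, yield) are re-derived starting from the weights at 1090 g of glass in full precision precisely as stated by the question or the answer.
LOI of each material in turn:
  talc: 130.7 × 0.05000 = 6.535 g
  potash: 174.0 × 0.3158 = 54.95 g
  alumina: 201.6 × 0.003900 = 0.7862 g
  quartz sand: 647.0 × 0.002000 = 1.294 g
Total LOI = 63.56 g
Glass = batch − LOI = 1153 − 63.56 = 1090 g

LOI loss = 63.56 g; glass = 1090 g; yield = 94.49%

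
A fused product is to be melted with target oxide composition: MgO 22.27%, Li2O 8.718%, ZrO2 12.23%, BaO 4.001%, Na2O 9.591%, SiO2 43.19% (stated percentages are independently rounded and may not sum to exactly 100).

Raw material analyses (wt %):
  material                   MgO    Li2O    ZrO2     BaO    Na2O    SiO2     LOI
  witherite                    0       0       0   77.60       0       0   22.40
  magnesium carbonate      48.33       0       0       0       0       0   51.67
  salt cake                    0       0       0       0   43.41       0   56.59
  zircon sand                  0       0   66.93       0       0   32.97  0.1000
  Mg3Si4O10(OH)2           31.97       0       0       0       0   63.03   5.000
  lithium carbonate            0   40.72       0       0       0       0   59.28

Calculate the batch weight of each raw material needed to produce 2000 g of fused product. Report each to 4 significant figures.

Full float precision is maintained from first step to last — mid-chain values are displayed, rounded to 4 significant figures, in the printout. Every reported number includes exactly one rounding. All derived quantities are recomputed from the batch weights on 2000 g of glass at exact precision (net glass mass, ignition loss, the six compositions, totals, yield) as written in either problem or answer.
The oxide mass targets at 2000 g fused product:
  MgO: 22.27% × 2000 = 445.4 g
  Li2O: 8.718% × 2000 = 174.4 g
  ZrO2: 12.23% × 2000 = 244.6 g
  BaO: 4.001% × 2000 = 80.02 g
  Na2O: 9.591% × 2000 = 191.8 g
  SiO2: 43.19% × 2000 = 863.8 g
Mass-balance tally per oxide from the weights as reported, relative to the basis at hand (target by target, the sums agree exact up to rounding of places):
  MgO: 141.5·0.4833 + 1179·0.3197 = 445.3 g (target 445.4 g)
  Li2O: 428.2·0.4072 = 174.4 g (target 174.4 g)
  ZrO2: 365.5·0.6693 = 244.6 g (target 244.6 g)
  BaO: 103.1·0.7760 = 80.01 g (target 80.02 g)
  Na2O: 441.9·0.4341 = 191.8 g (target 191.8 g)
  SiO2: 365.5·0.3297 + 1179·0.6303 = 863.6 g (target 863.8 g)
Glass-mass sanity pass: the batch minus its LOI: 2000 g (targets for the oxides total 2000 g; versus the stated basis of 2000 g — any gap is answer rounding).
Adding the batch up: Σ batch = 2659 g; LOI removed, Σ of batch·LOI: 659.4 g; yield, glass over the total, = 75.20%.

Batch per 2000 g fused product:
  witherite: 103.1 g
  magnesium carbonate: 141.5 g
  salt cake: 441.9 g
  zircon sand: 365.5 g
  Mg3Si4O10(OH)2: 1179 g
  lithium carbonate: 428.2 g
Total batch = 2659 g; LOI loss = 659.4 g; yield = 75.20%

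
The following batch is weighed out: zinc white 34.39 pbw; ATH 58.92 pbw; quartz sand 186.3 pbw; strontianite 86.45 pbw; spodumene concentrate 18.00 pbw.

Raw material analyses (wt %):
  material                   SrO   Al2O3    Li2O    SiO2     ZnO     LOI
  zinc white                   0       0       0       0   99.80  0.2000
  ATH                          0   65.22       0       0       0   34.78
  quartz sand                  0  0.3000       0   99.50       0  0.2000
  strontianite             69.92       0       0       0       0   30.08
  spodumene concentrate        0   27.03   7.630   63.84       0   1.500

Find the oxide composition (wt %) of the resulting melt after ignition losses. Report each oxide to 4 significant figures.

The intermediate values are printed rounded off to 4 significant figures alongside each step — every computation runs at full precision at all times — every reported value is rounded once only. All derived quantities are computed using the weight values per 336.9 pbw of glass at full precision (LOI, net glass mass, yield, the five compositions, the totals) as given in problem or answer.
Oxide masses out of the charge:
  SrO: 86.45·0.6992 = 60.45 pbw
  Al2O3: 58.92·0.6522 + 186.3·0.003000 + 18.00·0.2703 = 43.85 pbw
  Li2O: 18.00·0.07630 = 1.373 pbw
  SiO2: 186.3·0.9950 + 18.00·0.6384 = 196.9 pbw
  ZnO: 34.39·0.9980 = 34.32 pbw
LOI: 34.39·0.002000 + 58.92·0.3478 + 186.3·0.002000 + 86.45·0.3008 + 18.00·0.01500 = 47.21 pbw
Glass = total batch minus LOI = 384.1 − 47.21 = 336.9 pbw (= Σ oxide masses)
wt %: oxide over glass, times 100

Glass mass = 336.9 pbw (batch 384.1 − LOI 47.21).
Composition: SrO 17.94%, Al2O3 13.02%, Li2O 0.4077%, SiO2 58.44%, ZnO 10.19%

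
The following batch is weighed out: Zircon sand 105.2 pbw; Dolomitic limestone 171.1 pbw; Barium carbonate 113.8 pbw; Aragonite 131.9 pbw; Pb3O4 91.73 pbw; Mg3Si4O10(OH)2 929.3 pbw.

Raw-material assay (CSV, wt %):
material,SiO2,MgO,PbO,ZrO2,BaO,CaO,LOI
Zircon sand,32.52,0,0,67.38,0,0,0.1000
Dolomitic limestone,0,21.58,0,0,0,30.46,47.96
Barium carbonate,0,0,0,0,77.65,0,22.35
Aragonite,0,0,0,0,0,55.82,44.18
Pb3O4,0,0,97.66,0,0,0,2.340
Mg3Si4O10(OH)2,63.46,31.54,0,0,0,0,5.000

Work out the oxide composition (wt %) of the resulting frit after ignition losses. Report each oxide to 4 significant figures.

Glass mass = 1329 pbw (batch 1543 − LOI 214.5).
Composition: SiO2 46.96%, MgO 24.84%, PbO 6.743%, ZrO2 5.335%, BaO 6.651%, CaO 9.465%

The whole derivation runs at exact precision at each step. Mid-chain values appear rounded to 4 significant figures — exactly one rounding lands on every reported value. All derived quantities are carried starting from the weights for 1329 pbw of glass in exact precision (glass mass, the six compositions, totals, LOI, the yield) exactly as printed in problem or answer.
Per-oxide mass from batch:
  SiO2: 105.2·0.3252 + 929.3·0.6346 = 623.9 pbw
  MgO: 171.1·0.2158 + 929.3·0.3154 = 330.0 pbw
  PbO: 91.73·0.9766 = 89.58 pbw
  ZrO2: 105.2·0.6738 = 70.88 pbw
  BaO: 113.8·0.7765 = 88.37 pbw
  CaO: 171.1·0.3046 + 131.9·0.5582 = 125.7 pbw
LOI: 105.2·0.001000 + 171.1·0.4796 + 113.8·0.2235 + 131.9·0.4418 + 91.73·0.02340 + 929.3·0.05000 = 214.5 pbw
Glass mass = batch − LOI = 1543 − 214.5 = 1329 pbw (the oxide masses sum to this)
wt % = oxide mass / glass mass × 100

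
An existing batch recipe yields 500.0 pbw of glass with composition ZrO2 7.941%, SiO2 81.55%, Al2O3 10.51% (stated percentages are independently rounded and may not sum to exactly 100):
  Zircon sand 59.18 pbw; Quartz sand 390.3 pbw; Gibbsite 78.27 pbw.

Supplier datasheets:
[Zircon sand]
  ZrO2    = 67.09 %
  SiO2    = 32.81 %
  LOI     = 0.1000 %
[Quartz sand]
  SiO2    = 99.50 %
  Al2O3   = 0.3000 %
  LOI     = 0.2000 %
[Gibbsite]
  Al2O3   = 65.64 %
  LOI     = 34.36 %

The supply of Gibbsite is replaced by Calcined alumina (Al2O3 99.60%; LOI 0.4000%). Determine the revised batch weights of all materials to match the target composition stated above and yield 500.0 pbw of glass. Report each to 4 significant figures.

Each numeric step carries full float precision at all times — values along the way appear with 4-significant-figure rounding within the worked lines; a single rounding produces every reported value. All derived quantities, which include ignition loss, three oxide percentages, yield, net glass mass, the totals, are computed at exact precision, as quoted within either problem or answer, starting from the weights for 500.0 pbw of glass.
Oxide mass targets, per 500.0 pbw glass:
  ZrO2: 7.941% × 500.0 = 39.70 pbw
  SiO2: 81.55% × 500.0 = 407.8 pbw
  Al2O3: 10.51% × 500.0 = 52.55 pbw
Mass-balance tally per oxide with the batch weights as given, per the basis as stated (each sum matches its target mass inside rounding margins):
  ZrO2: 59.18·0.6709 = 39.70 pbw (target 39.70 pbw)
  SiO2: 59.18·0.3281 + 390.3·0.9950 = 407.8 pbw (target 407.8 pbw)
  Al2O3: 390.3·0.003000 + 51.59·0.9960 = 52.55 pbw (target 52.55 pbw)
Glass mass check: total batch − LOI = 500.0 pbw (per-oxide target masses sum to 500.0 pbw; stated basis 500.0 pbw — a pure rounding effect).
Batch grand total — Σ batch = 501.1 pbw; LOI removed, Σ of batch·LOI: 1.046 pbw; the yield ratio, glass ÷ batch: 99.79%.

Revised batch per 500.0 pbw glass:
  Zircon sand: 59.18 pbw
  Quartz sand: 390.3 pbw
  Calcined alumina: 51.59 pbw
Total batch = 501.1 pbw; LOI loss = 1.046 pbw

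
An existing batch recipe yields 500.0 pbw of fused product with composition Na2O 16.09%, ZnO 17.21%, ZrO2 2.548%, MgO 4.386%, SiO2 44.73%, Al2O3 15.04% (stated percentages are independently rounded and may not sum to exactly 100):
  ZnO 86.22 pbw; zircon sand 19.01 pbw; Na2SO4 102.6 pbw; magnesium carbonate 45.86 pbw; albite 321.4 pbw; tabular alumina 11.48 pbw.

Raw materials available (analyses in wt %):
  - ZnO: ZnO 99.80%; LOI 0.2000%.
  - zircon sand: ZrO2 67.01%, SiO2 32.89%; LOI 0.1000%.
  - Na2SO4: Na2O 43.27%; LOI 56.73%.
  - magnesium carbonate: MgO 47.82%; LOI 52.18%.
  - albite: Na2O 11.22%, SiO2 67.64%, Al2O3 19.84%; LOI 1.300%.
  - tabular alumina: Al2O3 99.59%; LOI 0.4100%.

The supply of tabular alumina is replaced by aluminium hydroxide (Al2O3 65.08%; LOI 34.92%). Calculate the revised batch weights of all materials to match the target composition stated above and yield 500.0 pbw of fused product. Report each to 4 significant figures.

Revised batch per 500.0 pbw fused product:
  ZnO: 86.22 pbw
  zircon sand: 19.01 pbw
  Na2SO4: 102.6 pbw
  magnesium carbonate: 45.86 pbw
  albite: 321.4 pbw
  aluminium hydroxide: 17.57 pbw
Total batch = 592.7 pbw; LOI loss = 92.64 pbw

Each numeric step keeps full precision end to end; values along the way are printed (rounded to four significant figures) across the worked steps. Exactly one rounding goes into each reported number. The derived quantities, which include the six compositions, net glass mass, totals, LOI, the yield, are recomputed in full precision, as written in the problem or answer text, from the batch weights for 500.0 pbw of glass.
Oxide mass targets, per 500.0 pbw fused product:
  Na2O: 16.09% × 500.0 = 80.45 pbw
  ZnO: 17.21% × 500.0 = 86.05 pbw
  ZrO2: 2.548% × 500.0 = 12.74 pbw
  MgO: 4.386% × 500.0 = 21.93 pbw
  SiO2: 44.73% × 500.0 = 223.6 pbw
  Al2O3: 15.04% × 500.0 = 75.20 pbw
Verifying the oxide balance on the weights just shown, against the basis in use (every target is met by its sum within answer rounding):
  Na2O: 102.6·0.4327 + 321.4·0.1122 = 80.46 pbw (target 80.45 pbw)
  ZnO: 86.22·0.9980 = 86.05 pbw (target 86.05 pbw)
  ZrO2: 19.01·0.6701 = 12.74 pbw (target 12.74 pbw)
  MgO: 45.86·0.4782 = 21.93 pbw (target 21.93 pbw)
  SiO2: 19.01·0.3289 + 321.4·0.6764 = 223.6 pbw (target 223.6 pbw)
  Al2O3: 321.4·0.1984 + 17.57·0.6508 = 75.20 pbw (target 75.20 pbw)
Glass-mass bookkeeping: the batch minus its LOI: 500.0 pbw (oxide target masses add up to 500.0 pbw; basis as stated: 500.0 pbw — differing by rounding only).
Batch grand total — Σ batch = 592.7 pbw; LOI removed, Σ of batch·LOI: 92.64 pbw; the yield ratio, glass ÷ batch: 84.37%.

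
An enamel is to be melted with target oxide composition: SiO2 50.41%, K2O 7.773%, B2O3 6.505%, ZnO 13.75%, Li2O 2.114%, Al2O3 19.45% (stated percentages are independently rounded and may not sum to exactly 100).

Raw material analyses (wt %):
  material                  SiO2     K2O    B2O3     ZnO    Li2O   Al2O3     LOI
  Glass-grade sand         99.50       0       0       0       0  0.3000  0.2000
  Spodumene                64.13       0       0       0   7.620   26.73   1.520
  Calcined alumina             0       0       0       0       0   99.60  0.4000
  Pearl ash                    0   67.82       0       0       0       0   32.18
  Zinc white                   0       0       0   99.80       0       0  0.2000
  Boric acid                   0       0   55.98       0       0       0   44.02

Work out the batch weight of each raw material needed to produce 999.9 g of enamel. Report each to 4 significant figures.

Batch per 999.9 g enamel:
  Glass-grade sand: 327.8 g
  Spodumene: 277.4 g
  Calcined alumina: 119.8 g
  Pearl ash: 114.6 g
  Zinc white: 137.8 g
  Boric acid: 116.2 g
Total batch = 1094 g; LOI loss = 93.66 g; yield = 91.44%

Working values are printed (rounded to four significant digits) as written. Each numeric step holds exact precision at all times. Every reported result is rounded once only. All derived quantities are rebuilt using the weight values at 999.9 g of glass in full precision (totals, six oxide percentages, net glass mass, yield, LOI) precisely as stated by question or answer.
Target oxide masses per 999.9 g enamel:
  SiO2: 50.41% × 999.9 = 504.0 g
  K2O: 7.773% × 999.9 = 77.72 g
  B2O3: 6.505% × 999.9 = 65.04 g
  ZnO: 13.75% × 999.9 = 137.5 g
  Li2O: 2.114% × 999.9 = 21.14 g
  Al2O3: 19.45% × 999.9 = 194.5 g
Balance tally, oxide-wise, per the reported batch figures, against the basis in use (sum by sum, the targets are met once rounding is allowed for):
  SiO2: 327.8·0.9950 + 277.4·0.6413 = 504.1 g (target 504.0 g)
  K2O: 114.6·0.6782 = 77.72 g (target 77.72 g)
  B2O3: 116.2·0.5598 = 65.05 g (target 65.04 g)
  ZnO: 137.8·0.9980 = 137.5 g (target 137.5 g)
  Li2O: 277.4·0.07620 = 21.14 g (target 21.14 g)
  Al2O3: 327.8·0.003000 + 277.4·0.2673 + 119.8·0.9960 = 194.5 g (target 194.5 g)
Auditing the glass mass value: total charge less LOI = 999.9 g (the targets, summed, come to 999.9 g; versus the stated basis of 999.9 g — rounding explains the deltas).
Batch total: Σ batch = 1094 g; ignition loss, Σ(batch × LOI) = 93.66 g; yield, glass over the total, = 91.44%.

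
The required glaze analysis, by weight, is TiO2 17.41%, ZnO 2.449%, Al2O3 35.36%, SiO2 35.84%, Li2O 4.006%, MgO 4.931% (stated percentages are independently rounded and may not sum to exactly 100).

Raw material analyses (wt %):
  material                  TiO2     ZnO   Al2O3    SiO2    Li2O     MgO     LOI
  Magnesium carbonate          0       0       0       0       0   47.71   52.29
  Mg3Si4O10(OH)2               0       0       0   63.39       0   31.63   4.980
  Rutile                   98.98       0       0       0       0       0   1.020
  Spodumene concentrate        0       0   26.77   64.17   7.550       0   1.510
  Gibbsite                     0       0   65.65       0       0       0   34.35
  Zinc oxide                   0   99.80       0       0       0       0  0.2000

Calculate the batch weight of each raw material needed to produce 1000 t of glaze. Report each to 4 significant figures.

The working math carries full precision all the way through. The intermediate values are shown (rounded to four significant figures) when written out. Each reported figure includes exactly one rounding; derived quantities, which include net glass mass, ignition loss, the six compositions, yield, totals, are rebuilt in exact precision, as set out in problem or answer, using the weight values for 1000 t of glass.
Per-oxide target masses for 1000 t glaze:
  TiO2: 17.41% × 1000 = 174.1 t
  ZnO: 2.449% × 1000 = 24.49 t
  Al2O3: 35.36% × 1000 = 353.6 t
  SiO2: 35.84% × 1000 = 358.4 t
  Li2O: 4.006% × 1000 = 40.06 t
  MgO: 4.931% × 1000 = 49.31 t
Sums-versus-targets review working from each reported weight, against the basis in use (delivered sums recover each target once rounding is allowed for):
  TiO2: 175.9·0.9898 = 174.1 t (target 174.1 t)
  ZnO: 24.54·0.9980 = 24.49 t (target 24.49 t)
  Al2O3: 530.6·0.2677 + 322.3·0.6565 = 353.6 t (target 353.6 t)
  SiO2: 28.26·0.6339 + 530.6·0.6417 = 358.4 t (target 358.4 t)
  Li2O: 530.6·0.07550 = 40.06 t (target 40.06 t)
  MgO: 84.62·0.4771 + 28.26·0.3163 = 49.31 t (target 49.31 t)
Consistency of the glass mass: net batch after ignition = 1000 t (per-oxide target masses sum to 1000 t; basis as stated: 1000 t — any gap is answer rounding).
Adding the batch up: Σ batch = 1166 t; LOI loss = Σ batch·LOI = 166.2 t; yield, glass over the total, = 85.75%.

Batch per 1000 t glaze:
  Magnesium carbonate: 84.62 t
  Mg3Si4O10(OH)2: 28.26 t
  Rutile: 175.9 t
  Spodumene concentrate: 530.6 t
  Gibbsite: 322.3 t
  Zinc oxide: 24.54 t
Total batch = 1166 t; LOI loss = 166.2 t; yield = 85.75%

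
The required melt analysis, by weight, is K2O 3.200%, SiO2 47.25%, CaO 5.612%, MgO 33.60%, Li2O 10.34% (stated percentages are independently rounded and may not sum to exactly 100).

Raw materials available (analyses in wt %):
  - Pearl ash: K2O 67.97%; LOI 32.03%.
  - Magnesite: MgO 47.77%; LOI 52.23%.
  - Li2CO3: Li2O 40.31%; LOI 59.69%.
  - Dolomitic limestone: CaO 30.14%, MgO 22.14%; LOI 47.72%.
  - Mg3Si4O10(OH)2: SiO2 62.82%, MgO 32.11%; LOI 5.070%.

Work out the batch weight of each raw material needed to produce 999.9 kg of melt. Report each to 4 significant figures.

Values along the way are shown, with 4-significant-digit rounding, alongside each step — all internal work carries full float precision in every operation; each reported result takes exactly one rounding; all derived quantities, which include the yield, glass mass, LOI, the five compositions, totals, are carried in exact precision, exactly as printed in either problem or answer, using the weight values at 999.9 kg of glass.
Target oxide masses per 999.9 kg melt:
  K2O: 3.200% × 999.9 = 32.00 kg
  SiO2: 47.25% × 999.9 = 472.5 kg
  CaO: 5.612% × 999.9 = 56.11 kg
  MgO: 33.60% × 999.9 = 336.0 kg
  Li2O: 10.34% × 999.9 = 103.4 kg
Checking each oxide sum working from each reported weight, at the basis given (each sum matches its target mass given rounding of the digits):
  K2O: 47.07·0.6797 = 31.99 kg (target 32.00 kg)
  SiO2: 752.1·0.6282 = 472.5 kg (target 472.5 kg)
  CaO: 186.2·0.3014 = 56.12 kg (target 56.11 kg)
  MgO: 111.5·0.4777 + 186.2·0.2214 + 752.1·0.3211 = 336.0 kg (target 336.0 kg)
  Li2O: 256.5·0.4031 = 103.4 kg (target 103.4 kg)
Glass mass check: batch total minus LOI = 1000 kg (the Σ of target masses is 999.9 kg; against the stated basis, 999.9 kg — rounding explains the deltas).
Summing the batch: Σ batch = 1353 kg; LOI removed, Σ of batch·LOI: 353.4 kg; glass ÷ batch gives a yield of 73.89%.

Batch per 999.9 kg melt:
  Pearl ash: 47.07 kg
  Magnesite: 111.5 kg
  Li2CO3: 256.5 kg
  Dolomitic limestone: 186.2 kg
  Mg3Si4O10(OH)2: 752.1 kg
Total batch = 1353 kg; LOI loss = 353.4 kg; yield = 73.89%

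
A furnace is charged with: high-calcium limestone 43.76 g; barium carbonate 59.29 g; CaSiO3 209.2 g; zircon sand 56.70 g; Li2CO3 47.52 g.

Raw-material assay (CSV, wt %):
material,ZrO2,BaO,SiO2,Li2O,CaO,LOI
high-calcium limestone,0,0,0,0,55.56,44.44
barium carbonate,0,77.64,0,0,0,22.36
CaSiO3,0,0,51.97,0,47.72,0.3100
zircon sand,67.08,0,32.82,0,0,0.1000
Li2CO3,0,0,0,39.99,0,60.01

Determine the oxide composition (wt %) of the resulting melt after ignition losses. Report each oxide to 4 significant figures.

Values along the way are printed, rounded to four significant figures, alongside each step; each numeric step holds full float precision through every step; a single rounding completes every reported number; the derived quantities are re-derived using the weight values on 354.5 g of glass at full precision (LOI, the yield, five oxide percentages, net glass mass, the totals) precisely as stated by problem or answer.
Oxide-by-oxide delivered mass:
  ZrO2: 56.70·0.6708 = 38.03 g
  BaO: 59.29·0.7764 = 46.03 g
  SiO2: 209.2·0.5197 + 56.70·0.3282 = 127.3 g
  Li2O: 47.52·0.3999 = 19.00 g
  CaO: 43.76·0.5556 + 209.2·0.4772 = 124.1 g
LOI: 43.76·0.4444 + 59.29·0.2236 + 209.2·0.003100 + 56.70·0.001000 + 47.52·0.6001 = 61.93 g
Resulting glass, batch − LOI: 416.5 − 61.93 = 354.5 g (equal to the oxide-mass sum)
percent share: oxide ÷ glass, ×100

Glass mass = 354.5 g (batch 416.5 − LOI 61.93).
Composition: ZrO2 10.73%, BaO 12.98%, SiO2 35.91%, Li2O 5.360%, CaO 35.01%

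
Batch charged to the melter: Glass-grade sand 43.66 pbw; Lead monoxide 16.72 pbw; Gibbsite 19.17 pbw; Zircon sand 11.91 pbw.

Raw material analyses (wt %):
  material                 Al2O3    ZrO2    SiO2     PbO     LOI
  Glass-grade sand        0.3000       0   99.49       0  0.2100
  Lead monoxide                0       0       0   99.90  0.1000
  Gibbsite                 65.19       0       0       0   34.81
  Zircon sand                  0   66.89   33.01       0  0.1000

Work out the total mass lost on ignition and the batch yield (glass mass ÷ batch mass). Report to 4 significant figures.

Mid-chain values are displayed, with 4-significant-digit rounding, alongside each step. All internal work maintains full precision end to end. A single rounding finalizes each reported number. Derived quantities are re-derived starting from the weights for 84.67 pbw of glass in exact precision (the four compositions, ignition loss, net glass mass, yield, totals) exactly as shown in the question or the answer.
Material-by-material LOI:
  Glass-grade sand: 43.66 × 0.002100 = 0.09169 pbw
  Lead monoxide: 16.72 × 0.001000 = 0.01672 pbw
  Gibbsite: 19.17 × 0.3481 = 6.673 pbw
  Zircon sand: 11.91 × 0.001000 = 0.01191 pbw
Total LOI = 6.793 pbw
Glass = batch − LOI = 91.46 − 6.793 = 84.67 pbw

LOI loss = 6.793 pbw; glass = 84.67 pbw; yield = 92.57%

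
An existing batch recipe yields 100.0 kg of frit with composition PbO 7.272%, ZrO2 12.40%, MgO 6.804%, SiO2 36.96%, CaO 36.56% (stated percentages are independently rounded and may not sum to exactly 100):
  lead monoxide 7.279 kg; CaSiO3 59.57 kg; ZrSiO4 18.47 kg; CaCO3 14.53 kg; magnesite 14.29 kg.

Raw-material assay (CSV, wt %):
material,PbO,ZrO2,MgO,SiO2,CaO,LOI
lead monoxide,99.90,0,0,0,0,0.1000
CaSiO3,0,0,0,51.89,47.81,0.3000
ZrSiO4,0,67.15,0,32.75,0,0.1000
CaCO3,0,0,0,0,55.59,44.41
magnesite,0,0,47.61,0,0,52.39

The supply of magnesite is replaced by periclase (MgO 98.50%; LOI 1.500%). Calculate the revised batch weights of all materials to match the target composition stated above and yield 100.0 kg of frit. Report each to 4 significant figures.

Intermediates are printed (rounded to four significant figures) on the page. All arithmetic carries full float precision from first step to last. Every reported figure carries a single rounding — all derived quantities, which include the five compositions, ignition loss, yield, net glass mass, totals, are rebuilt in exact precision, precisely as stated by the problem or the answer, using the weight values per 100.0 kg of glass.
Per-oxide target masses for 100.0 kg frit:
  PbO: 7.272% × 100.0 = 7.272 kg
  ZrO2: 12.40% × 100.0 = 12.40 kg
  MgO: 6.804% × 100.0 = 6.804 kg
  SiO2: 36.96% × 100.0 = 36.96 kg
  CaO: 36.56% × 100.0 = 36.56 kg
A balance pass over the oxides, with the batch weights as given, per the basis as stated (sums match the target masses exact up to rounding of places):
  PbO: 7.279·0.9990 = 7.272 kg (target 7.272 kg)
  ZrO2: 18.47·0.6715 = 12.40 kg (target 12.40 kg)
  MgO: 6.908·0.9850 = 6.804 kg (target 6.804 kg)
  SiO2: 59.57·0.5189 + 18.47·0.3275 = 36.96 kg (target 36.96 kg)
  CaO: 59.57·0.4781 + 14.53·0.5559 = 36.56 kg (target 36.56 kg)
Glass-mass sanity pass: total batch − LOI = 100.0 kg (the targets, summed, come to 100.0 kg; versus the stated basis of 100.0 kg — gaps are rounding artifacts).
Total batch = Σ batch = 106.8 kg; Σ batch·LOI gives LOI loss = 6.761 kg; yield = glass ÷ total batch = 93.67%.

Revised batch per 100.0 kg frit:
  lead monoxide: 7.279 kg
  CaSiO3: 59.57 kg
  ZrSiO4: 18.47 kg
  CaCO3: 14.53 kg
  periclase: 6.908 kg
Total batch = 106.8 kg; LOI loss = 6.761 kg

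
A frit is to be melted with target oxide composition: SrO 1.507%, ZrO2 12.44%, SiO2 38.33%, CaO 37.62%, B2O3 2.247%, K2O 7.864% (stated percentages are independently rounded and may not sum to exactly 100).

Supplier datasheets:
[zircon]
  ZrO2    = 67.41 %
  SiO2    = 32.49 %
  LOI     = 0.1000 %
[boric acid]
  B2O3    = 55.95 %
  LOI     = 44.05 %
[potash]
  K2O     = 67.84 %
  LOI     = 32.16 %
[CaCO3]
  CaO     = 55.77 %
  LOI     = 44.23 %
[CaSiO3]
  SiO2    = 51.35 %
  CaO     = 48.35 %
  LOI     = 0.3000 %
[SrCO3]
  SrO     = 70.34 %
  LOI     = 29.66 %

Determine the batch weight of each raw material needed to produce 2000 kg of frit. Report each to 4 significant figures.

Batch per 2000 kg frit:
  zircon: 369.1 kg
  boric acid: 80.32 kg
  potash: 231.8 kg
  CaCO3: 257.3 kg
  CaSiO3: 1259 kg
  SrCO3: 42.85 kg
Total batch = 2240 kg; LOI loss = 240.6 kg; yield = 89.26%

All arithmetic runs at full precision all the way through — values along the way are shown, rounded to four significant figures, when written out — every reported value receives exactly one rounding; the derived quantities (the yield, net glass mass, the six compositions, ignition loss, totals) are recomputed from the weighed amounts for 2000 kg of glass in exact precision precisely as stated by the problem or the answer.
Oxide mass targets, per 2000 kg frit:
  SrO: 1.507% × 2000 = 30.14 kg
  ZrO2: 12.44% × 2000 = 248.8 kg
  SiO2: 38.33% × 2000 = 766.6 kg
  CaO: 37.62% × 2000 = 752.4 kg
  B2O3: 2.247% × 2000 = 44.94 kg
  K2O: 7.864% × 2000 = 157.3 kg
Mass-balance tally per oxide using the reported weights, versus the basis set out (delivered sums recover each target once rounding is allowed for):
  SrO: 42.85·0.7034 = 30.14 kg (target 30.14 kg)
  ZrO2: 369.1·0.6741 = 248.8 kg (target 248.8 kg)
  SiO2: 369.1·0.3249 + 1259·0.5135 = 766.4 kg (target 766.6 kg)
  CaO: 257.3·0.5577 + 1259·0.4835 = 752.2 kg (target 752.4 kg)
  B2O3: 80.32·0.5595 = 44.94 kg (target 44.94 kg)
  K2O: 231.8·0.6784 = 157.3 kg (target 157.3 kg)
Consistency of the glass mass: Σ batch − LOI loss = 2000 kg (targets for the oxides total 2000 kg; stated basis 2000 kg — differing by rounding only).
Summing the batch: Σ batch = 2240 kg; LOI loss = Σ batch·LOI = 240.6 kg; as yield: glass ÷ batch → 89.26%.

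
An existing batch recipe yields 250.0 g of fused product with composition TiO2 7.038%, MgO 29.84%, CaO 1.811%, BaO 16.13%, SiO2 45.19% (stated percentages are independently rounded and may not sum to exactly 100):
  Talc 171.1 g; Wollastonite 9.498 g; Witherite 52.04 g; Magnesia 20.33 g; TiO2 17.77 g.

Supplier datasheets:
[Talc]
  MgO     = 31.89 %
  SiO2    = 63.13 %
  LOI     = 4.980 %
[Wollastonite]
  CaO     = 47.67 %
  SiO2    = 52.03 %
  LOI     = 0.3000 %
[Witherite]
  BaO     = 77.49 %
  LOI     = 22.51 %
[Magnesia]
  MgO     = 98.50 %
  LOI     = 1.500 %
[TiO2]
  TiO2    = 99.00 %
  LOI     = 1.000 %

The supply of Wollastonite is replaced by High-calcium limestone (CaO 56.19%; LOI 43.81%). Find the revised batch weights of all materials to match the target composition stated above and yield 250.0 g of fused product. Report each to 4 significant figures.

Revised batch per 250.0 g fused product:
  Talc: 179.0 g
  High-calcium limestone: 8.057 g
  Witherite: 52.04 g
  Magnesia: 17.80 g
  TiO2: 17.77 g
Total batch = 274.7 g; LOI loss = 24.60 g

Mid-chain values are displayed rounded off to 4 significant digits within the worked lines; every computation runs at full precision at each step. Exactly one rounding is applied to each reported number. The derived quantities are computed at full float precision (the five compositions, the yield, ignition loss, net glass mass, the totals) from the weighed amounts at 250.0 g of glass as written in problem or answer.
Oxide mass targets, per 250.0 g fused product:
  TiO2: 7.038% × 250.0 = 17.60 g
  MgO: 29.84% × 250.0 = 74.60 g
  CaO: 1.811% × 250.0 = 4.528 g
  BaO: 16.13% × 250.0 = 40.32 g
  SiO2: 45.19% × 250.0 = 113.0 g
Oxide-by-oxide audit applying the batch weights above, versus the basis set out (each sum matches its target mass inside rounding margins):
  TiO2: 17.77·0.9900 = 17.59 g (target 17.60 g)
  MgO: 179.0·0.3189 + 17.80·0.9850 = 74.62 g (target 74.60 g)
  CaO: 8.057·0.5619 = 4.527 g (target 4.528 g)
  BaO: 52.04·0.7749 = 40.33 g (target 40.32 g)
  SiO2: 179.0·0.6313 = 113.0 g (target 113.0 g)
Glass-mass sanity pass: total charge less LOI = 250.1 g (targets for the oxides total 250.0 g; the stated basis being 250.0 g — a pure rounding effect).
Total batch = Σ batch = 274.7 g; Σ batch·LOI gives LOI loss = 24.60 g; as yield: glass ÷ batch → 91.04%.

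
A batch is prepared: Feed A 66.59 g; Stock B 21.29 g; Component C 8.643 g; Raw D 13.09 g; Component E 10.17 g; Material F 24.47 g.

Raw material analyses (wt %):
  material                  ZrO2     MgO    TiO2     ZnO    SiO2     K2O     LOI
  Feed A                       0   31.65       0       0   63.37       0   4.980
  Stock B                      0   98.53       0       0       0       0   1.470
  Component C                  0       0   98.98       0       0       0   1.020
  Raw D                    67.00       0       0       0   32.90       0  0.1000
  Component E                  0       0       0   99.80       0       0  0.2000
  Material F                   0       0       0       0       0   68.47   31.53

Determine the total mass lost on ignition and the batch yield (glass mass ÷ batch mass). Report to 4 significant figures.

LOI loss = 11.47 g; glass = 132.8 g; yield = 92.05%

The intermediate values are printed rounded to 4 significant digits as written. Every computation runs at full precision at each step; each reported result is rounded once only; derived quantities, which include ignition loss, glass mass, the totals, the yield, the six compositions, are rebuilt in full float precision, as given in problem or answer, using the weight values per 132.8 g of glass.
Per-material ignition loss:
  Feed A: 66.59 × 0.04980 = 3.316 g
  Stock B: 21.29 × 0.01470 = 0.3130 g
  Component C: 8.643 × 0.01020 = 0.08816 g
  Raw D: 13.09 × 0.001000 = 0.01309 g
  Component E: 10.17 × 0.002000 = 0.02034 g
  Material F: 24.47 × 0.3153 = 7.715 g
Total LOI = 11.47 g
Glass = batch − LOI = 144.3 − 11.47 = 132.8 g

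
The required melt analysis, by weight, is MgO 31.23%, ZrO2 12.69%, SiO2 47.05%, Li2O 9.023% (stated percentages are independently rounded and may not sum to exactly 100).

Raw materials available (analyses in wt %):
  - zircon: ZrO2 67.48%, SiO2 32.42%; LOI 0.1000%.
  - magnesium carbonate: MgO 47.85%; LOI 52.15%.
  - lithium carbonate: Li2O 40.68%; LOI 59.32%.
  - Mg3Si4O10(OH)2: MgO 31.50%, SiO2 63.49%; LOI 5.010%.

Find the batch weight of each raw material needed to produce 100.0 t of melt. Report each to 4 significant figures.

In-progress results are printed with 4-significant-digit rounding when written out; every computation maintains full precision all the way through — exactly one rounding lands on every reported number; derived quantities (totals, glass mass, the four compositions, the yield, ignition loss) are re-derived in exact precision from the weighed amounts per 100.0 t of glass exactly as printed in the problem or the answer.
The oxide mass targets at 100.0 t melt:
  MgO: 31.23% × 100.0 = 31.23 t
  ZrO2: 12.69% × 100.0 = 12.69 t
  SiO2: 47.05% × 100.0 = 47.05 t
  Li2O: 9.023% × 100.0 = 9.023 t
Sums-versus-targets review given the weights on record, at the basis given (each sum matches its target mass exact up to rounding of places):
  MgO: 22.80·0.4785 + 64.50·0.3150 = 31.23 t (target 31.23 t)
  ZrO2: 18.81·0.6748 = 12.69 t (target 12.69 t)
  SiO2: 18.81·0.3242 + 64.50·0.6349 = 47.05 t (target 47.05 t)
  Li2O: 22.18·0.4068 = 9.023 t (target 9.023 t)
Glass-mass closure: batch Σ − ignition loss = 99.99 t (targets for the oxides total 99.99 t; stated basis 100.0 t — gaps are rounding artifacts).
Whole-batch sum: Σ batch = 128.3 t; LOI loss = Σ batch·LOI = 28.30 t; the yield ratio, glass ÷ batch: 77.94%.

Batch per 100.0 t melt:
  zircon: 18.81 t
  magnesium carbonate: 22.80 t
  lithium carbonate: 22.18 t
  Mg3Si4O10(OH)2: 64.50 t
Total batch = 128.3 t; LOI loss = 28.30 t; yield = 77.94%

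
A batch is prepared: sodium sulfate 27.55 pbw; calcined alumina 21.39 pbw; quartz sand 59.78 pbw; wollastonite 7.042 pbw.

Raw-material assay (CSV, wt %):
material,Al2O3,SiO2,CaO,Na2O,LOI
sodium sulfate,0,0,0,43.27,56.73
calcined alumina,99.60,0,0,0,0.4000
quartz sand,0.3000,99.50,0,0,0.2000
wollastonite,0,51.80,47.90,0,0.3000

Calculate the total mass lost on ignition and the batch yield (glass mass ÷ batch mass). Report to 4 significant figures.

The working math holds full precision through the solve. Rounding to 4 significant digits applies to each in-between result as printed — every reported value takes just one rounding. The derived quantities, which include glass mass, LOI, the four compositions, the totals, the yield, are rebuilt in exact precision, as set out in problem or answer, starting from the weights on 99.91 pbw of glass.
LOI of each material in turn:
  sodium sulfate: 27.55 × 0.5673 = 15.63 pbw
  calcined alumina: 21.39 × 0.004000 = 0.08556 pbw
  quartz sand: 59.78 × 0.002000 = 0.1196 pbw
  wollastonite: 7.042 × 0.003000 = 0.02113 pbw
Total LOI = 15.86 pbw
Glass = batch − LOI = 115.8 − 15.86 = 99.91 pbw

LOI loss = 15.86 pbw; glass = 99.91 pbw; yield = 86.30%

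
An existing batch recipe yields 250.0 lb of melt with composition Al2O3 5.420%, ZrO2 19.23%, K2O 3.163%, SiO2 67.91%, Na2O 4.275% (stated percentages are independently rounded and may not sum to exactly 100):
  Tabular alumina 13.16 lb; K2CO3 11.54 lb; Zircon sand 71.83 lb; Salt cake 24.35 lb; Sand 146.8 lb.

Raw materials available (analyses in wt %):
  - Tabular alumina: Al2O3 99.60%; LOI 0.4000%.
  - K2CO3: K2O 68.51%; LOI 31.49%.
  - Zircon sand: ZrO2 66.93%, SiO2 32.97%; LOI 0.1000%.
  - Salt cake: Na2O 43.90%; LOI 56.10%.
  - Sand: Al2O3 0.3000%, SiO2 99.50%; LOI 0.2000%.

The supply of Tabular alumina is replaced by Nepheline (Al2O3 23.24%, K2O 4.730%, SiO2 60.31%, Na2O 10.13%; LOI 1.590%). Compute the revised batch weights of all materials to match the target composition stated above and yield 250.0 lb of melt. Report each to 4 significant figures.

Revised batch per 250.0 lb melt:
  Nepheline: 56.85 lb
  K2CO3: 7.617 lb
  Zircon sand: 71.83 lb
  Salt cake: 11.23 lb
  Sand: 112.4 lb
Total batch = 259.9 lb; LOI loss = 9.899 lb

In-progress results are displayed (rounded to 4 significant digits) within the worked lines — all arithmetic runs at full float precision in every operation — each reported number takes a single rounding. Derived quantities are recomputed at exact precision (totals, ignition loss, the five compositions, the yield, net glass mass) starting from the weights for 250.0 lb of glass as written in either problem or answer.
Oxide mass targets, per 250.0 lb melt:
  Al2O3: 5.420% × 250.0 = 13.55 lb
  ZrO2: 19.23% × 250.0 = 48.08 lb
  K2O: 3.163% × 250.0 = 7.908 lb
  SiO2: 67.91% × 250.0 = 169.8 lb
  Na2O: 4.275% × 250.0 = 10.69 lb
Sums-versus-targets review on the weights just shown, versus the basis set out (sum by sum, the targets are met modulo rounding of the values):
  Al2O3: 56.85·0.2324 + 112.4·0.003000 = 13.55 lb (target 13.55 lb)
  ZrO2: 71.83·0.6693 = 48.08 lb (target 48.08 lb)
  K2O: 56.85·0.04730 + 7.617·0.6851 = 7.907 lb (target 7.908 lb)
  SiO2: 56.85·0.6031 + 71.83·0.3297 + 112.4·0.9950 = 169.8 lb (target 169.8 lb)
  Na2O: 56.85·0.1013 + 11.23·0.4390 = 10.69 lb (target 10.69 lb)
Glass mass check: batch Σ − ignition loss = 250.0 lb (the Σ of target masses is 250.0 lb; with the basis standing at 250.0 lb — deltas are rounding alone).
Adding the batch up: Σ batch = 259.9 lb; LOI loss = Σ batch·LOI = 9.899 lb; the yield ratio, glass ÷ batch: 96.19%.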